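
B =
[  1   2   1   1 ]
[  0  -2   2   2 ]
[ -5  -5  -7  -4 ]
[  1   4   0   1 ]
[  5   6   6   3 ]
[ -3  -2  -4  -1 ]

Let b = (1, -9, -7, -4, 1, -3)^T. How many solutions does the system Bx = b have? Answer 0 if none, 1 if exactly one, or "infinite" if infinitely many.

Row reduce the augmented matrix [B | b].
R3 ← R3 + (5)·R1: [0, 5, -2, 1, -2]
R4 ← R4 − R1: [0, 2, -1, 0, -5]
R5 ← R5 − (5)·R1: [0, -4, 1, -2, -4]
R6 ← R6 + (3)·R1: [0, 4, -1, 2, 0]
R3 ← R3 + (5/2)·R2: [0, 0, 3, 6, -49/2]
R4 ← R4 + R2: [0, 0, 1, 2, -14]
R5 ← R5 − (2)·R2: [0, 0, -3, -6, 14]
R6 ← R6 + (2)·R2: [0, 0, 3, 6, -18]
R4 ← R4 − (1/3)·R3: [0, 0, 0, 0, -35/6]
R5 ← R5 + R3: [0, 0, 0, 0, -21/2]
R6 ← R6 − R3: [0, 0, 0, 0, 13/2]
R5 ← R5 − (9/5)·R4: [0, 0, 0, 0, 0]
R6 ← R6 + (39/35)·R4: [0, 0, 0, 0, 0]
The echelon form has 4 nonzero rows; the last pivot sits in the augmented column, so rank(B) = 3 but rank([B|b]) = 4.
Since the ranks differ, the system is inconsistent.
It has no solutions.

0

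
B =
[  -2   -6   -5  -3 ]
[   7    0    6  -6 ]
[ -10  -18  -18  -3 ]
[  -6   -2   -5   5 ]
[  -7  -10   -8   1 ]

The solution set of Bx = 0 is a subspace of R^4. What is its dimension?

Row reduce to echelon form.
R2 ← R2 + (7/2)·R1: [0, -21, -23/2, -33/2]
R3 ← R3 − (5)·R1: [0, 12, 7, 12]
R4 ← R4 − (3)·R1: [0, 16, 10, 14]
R5 ← R5 − (7/2)·R1: [0, 11, 19/2, 23/2]
R3 ← R3 + (4/7)·R2: [0, 0, 3/7, 18/7]
R4 ← R4 + (16/21)·R2: [0, 0, 26/21, 10/7]
R5 ← R5 + (11/21)·R2: [0, 0, 73/21, 20/7]
R4 ← R4 − (26/9)·R3: [0, 0, 0, -6]
R5 ← R5 − (73/9)·R3: [0, 0, 0, -18]
R5 ← R5 − (3)·R4: [0, 0, 0, 0]
4 nonzero rows, so rank(B) = 4.
B has 4 columns; by rank–nullity, nullity = 4 − 4 = 0.

0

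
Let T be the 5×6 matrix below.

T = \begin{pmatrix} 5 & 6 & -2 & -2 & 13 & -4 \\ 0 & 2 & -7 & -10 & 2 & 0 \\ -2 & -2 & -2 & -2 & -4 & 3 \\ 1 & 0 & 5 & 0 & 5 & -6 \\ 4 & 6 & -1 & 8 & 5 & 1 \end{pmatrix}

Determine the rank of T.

5

Row reduce to echelon form.
R3 ← R3 + (2/5)·R1: [0, 2/5, -14/5, -14/5, 6/5, 7/5]
R4 ← R4 − (1/5)·R1: [0, -6/5, 27/5, 2/5, 12/5, -26/5]
R5 ← R5 − (4/5)·R1: [0, 6/5, 3/5, 48/5, -27/5, 21/5]
R3 ← R3 − (1/5)·R2: [0, 0, -7/5, -4/5, 4/5, 7/5]
R4 ← R4 + (3/5)·R2: [0, 0, 6/5, -28/5, 18/5, -26/5]
R5 ← R5 − (3/5)·R2: [0, 0, 24/5, 78/5, -33/5, 21/5]
R4 ← R4 + (6/7)·R3: [0, 0, 0, -44/7, 30/7, -4]
R5 ← R5 + (24/7)·R3: [0, 0, 0, 90/7, -27/7, 9]
R5 ← R5 + (45/22)·R4: [0, 0, 0, 0, 54/11, 9/11]
Echelon form has 5 nonzero rows, so rank(T) = 5.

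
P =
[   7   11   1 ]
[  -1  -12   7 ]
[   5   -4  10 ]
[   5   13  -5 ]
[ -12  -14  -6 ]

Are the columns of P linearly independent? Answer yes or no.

Row reduce P to echelon form.
R2 ← R2 + (1/7)·R1: [0, -73/7, 50/7]
R3 ← R3 − (5/7)·R1: [0, -83/7, 65/7]
R4 ← R4 − (5/7)·R1: [0, 36/7, -40/7]
R5 ← R5 + (12/7)·R1: [0, 34/7, -30/7]
R3 ← R3 − (83/73)·R2: [0, 0, 85/73]
R4 ← R4 + (36/73)·R2: [0, 0, -160/73]
R5 ← R5 + (34/73)·R2: [0, 0, -70/73]
R4 ← R4 + (32/17)·R3: [0, 0, 0]
R5 ← R5 + (14/17)·R3: [0, 0, 0]
3 pivots among 3 columns.
Every column is a pivot column, so the columns are linearly independent.

yes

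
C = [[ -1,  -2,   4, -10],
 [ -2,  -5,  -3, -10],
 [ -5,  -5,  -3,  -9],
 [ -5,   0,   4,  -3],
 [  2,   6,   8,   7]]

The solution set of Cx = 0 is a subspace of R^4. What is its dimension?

Row reduce to echelon form.
R2 ← R2 − (2)·R1: [0, -1, -11, 10]
R3 ← R3 − (5)·R1: [0, 5, -23, 41]
R4 ← R4 − (5)·R1: [0, 10, -16, 47]
R5 ← R5 + (2)·R1: [0, 2, 16, -13]
R3 ← R3 + (5)·R2: [0, 0, -78, 91]
R4 ← R4 + (10)·R2: [0, 0, -126, 147]
R5 ← R5 + (2)·R2: [0, 0, -6, 7]
R4 ← R4 − (21/13)·R3: [0, 0, 0, 0]
R5 ← R5 − (1/13)·R3: [0, 0, 0, 0]
3 nonzero rows, so rank(C) = 3.
C has 4 columns; by rank–nullity, nullity = 4 − 3 = 1.

1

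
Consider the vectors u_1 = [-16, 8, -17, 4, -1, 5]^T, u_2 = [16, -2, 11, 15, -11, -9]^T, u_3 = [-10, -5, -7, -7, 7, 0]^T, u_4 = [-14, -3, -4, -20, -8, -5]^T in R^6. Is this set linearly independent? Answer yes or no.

Form the matrix with these vectors as rows and row reduce.
R2 ← R2 + R1: [0, 6, -6, 19, -12, -4]
R3 ← R3 − (5/8)·R1: [0, -10, 29/8, -19/2, 61/8, -25/8]
R4 ← R4 − (7/8)·R1: [0, -10, 87/8, -47/2, -57/8, -75/8]
R3 ← R3 + (5/3)·R2: [0, 0, -51/8, 133/6, -99/8, -235/24]
R4 ← R4 + (5/3)·R2: [0, 0, 7/8, 49/6, -217/8, -385/24]
R4 ← R4 + (7/51)·R3: [0, 0, 0, 1715/153, -490/17, -2660/153]
4 nonzero rows, so the 4 vectors span a space of dimension 4.
Since 4 = 4, the vectors are linearly independent.

yes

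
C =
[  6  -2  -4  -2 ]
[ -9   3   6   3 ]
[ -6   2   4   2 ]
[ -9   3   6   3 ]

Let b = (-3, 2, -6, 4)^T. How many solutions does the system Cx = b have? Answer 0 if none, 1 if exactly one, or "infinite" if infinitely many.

0

Row reduce the augmented matrix [C | b].
R2 ← R2 + (3/2)·R1: [0, 0, 0, 0, -5/2]
R3 ← R3 + R1: [0, 0, 0, 0, -9]
R4 ← R4 + (3/2)·R1: [0, 0, 0, 0, -1/2]
R3 ← R3 − (18/5)·R2: [0, 0, 0, 0, 0]
R4 ← R4 − (1/5)·R2: [0, 0, 0, 0, 0]
The echelon form has 2 nonzero rows; the last pivot sits in the augmented column, so rank(C) = 1 but rank([C|b]) = 2.
Since the ranks differ, the system is inconsistent.
It has no solutions.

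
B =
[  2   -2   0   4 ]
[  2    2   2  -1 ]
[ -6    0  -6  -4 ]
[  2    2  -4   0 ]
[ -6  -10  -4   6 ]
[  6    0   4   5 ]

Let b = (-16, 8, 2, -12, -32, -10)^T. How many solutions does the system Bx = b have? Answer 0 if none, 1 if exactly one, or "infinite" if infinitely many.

Row reduce the augmented matrix [B | b].
R2 ← R2 − R1: [0, 4, 2, -5, 24]
R3 ← R3 + (3)·R1: [0, -6, -6, 8, -46]
R4 ← R4 − R1: [0, 4, -4, -4, 4]
R5 ← R5 + (3)·R1: [0, -16, -4, 18, -80]
R6 ← R6 − (3)·R1: [0, 6, 4, -7, 38]
R3 ← R3 + (3/2)·R2: [0, 0, -3, 1/2, -10]
R4 ← R4 − R2: [0, 0, -6, 1, -20]
R5 ← R5 + (4)·R2: [0, 0, 4, -2, 16]
R6 ← R6 − (3/2)·R2: [0, 0, 1, 1/2, 2]
R4 ← R4 − (2)·R3: [0, 0, 0, 0, 0]
R5 ← R5 + (4/3)·R3: [0, 0, 0, -4/3, 8/3]
R6 ← R6 + (1/3)·R3: [0, 0, 0, 2/3, -4/3]
Swap R4 ↔ R5
R6 ← R6 + (1/2)·R4: [0, 0, 0, 0, 0]
The echelon form has 4 nonzero rows, and every pivot lies in the first 4 columns, so rank(B) = rank([B|b]) = 4.
The system is consistent.
rank = 4 = number of unknowns, so the solution is unique.

1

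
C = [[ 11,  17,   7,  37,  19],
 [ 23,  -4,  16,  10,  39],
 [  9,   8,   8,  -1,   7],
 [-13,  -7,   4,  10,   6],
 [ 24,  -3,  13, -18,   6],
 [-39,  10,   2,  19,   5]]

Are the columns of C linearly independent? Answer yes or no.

yes

Row reduce C to echelon form.
R2 ← R2 − (23/11)·R1: [0, -435/11, 15/11, -741/11, -8/11]
R3 ← R3 − (9/11)·R1: [0, -65/11, 25/11, -344/11, -94/11]
R4 ← R4 + (13/11)·R1: [0, 144/11, 135/11, 591/11, 313/11]
R5 ← R5 − (24/11)·R1: [0, -441/11, -25/11, -1086/11, -390/11]
R6 ← R6 + (39/11)·R1: [0, 773/11, 295/11, 1652/11, 796/11]
R3 ← R3 − (13/87)·R2: [0, 0, 60/29, -615/29, -734/87]
R4 ← R4 + (48/145)·R2: [0, 0, 369/29, 4557/145, 4091/145]
R5 ← R5 − (147/145)·R2: [0, 0, -106/29, -4413/145, -5034/145]
R6 ← R6 + (773/435)·R2: [0, 0, 848/29, 4419/145, 30916/435]
R4 ← R4 − (123/20)·R3: [0, 0, 0, 3237/20, 801/10]
R5 ← R5 + (53/30)·R3: [0, 0, 0, -679/10, -2233/45]
R6 ← R6 − (212/15)·R3: [0, 0, 0, 1651/5, 8564/45]
R5 ← R5 + (1358/3237)·R4: [0, 0, 0, 0, -155554/9711]
R6 ← R6 − (508/249)·R4: [0, 0, 0, 0, 20090/747]
R6 ← R6 + (455/271)·R5: [0, 0, 0, 0, 0]
5 pivots among 5 columns.
Every column is a pivot column, so the columns are linearly independent.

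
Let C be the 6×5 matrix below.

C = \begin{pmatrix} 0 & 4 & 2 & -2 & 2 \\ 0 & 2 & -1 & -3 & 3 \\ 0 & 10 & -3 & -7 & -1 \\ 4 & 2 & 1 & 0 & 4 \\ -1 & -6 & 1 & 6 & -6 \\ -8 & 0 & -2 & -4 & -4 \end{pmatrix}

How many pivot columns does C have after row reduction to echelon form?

4

Row reduce to echelon form.
Swap R1 ↔ R4
R5 ← R5 + (1/4)·R1: [0, -11/2, 5/4, 6, -5]
R6 ← R6 + (2)·R1: [0, 4, 0, -4, 4]
R3 ← R3 − (5)·R2: [0, 0, 2, 8, -16]
R4 ← R4 − (2)·R2: [0, 0, 4, 4, -4]
R5 ← R5 + (11/4)·R2: [0, 0, -3/2, -9/4, 13/4]
R6 ← R6 − (2)·R2: [0, 0, 2, 2, -2]
R4 ← R4 − (2)·R3: [0, 0, 0, -12, 28]
R5 ← R5 + (3/4)·R3: [0, 0, 0, 15/4, -35/4]
R6 ← R6 − R3: [0, 0, 0, -6, 14]
R5 ← R5 + (5/16)·R4: [0, 0, 0, 0, 0]
R6 ← R6 − (1/2)·R4: [0, 0, 0, 0, 0]
Echelon form has 4 nonzero rows, so rank(C) = 4.
Each nonzero row contributes one pivot column: 4 pivot columns.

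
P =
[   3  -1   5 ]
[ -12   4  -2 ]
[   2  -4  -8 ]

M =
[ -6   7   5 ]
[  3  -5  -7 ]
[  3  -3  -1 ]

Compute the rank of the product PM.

2

First compute PM:
[[ -6,  11,  17],
 [ 78, -98, -86],
 [-48,  58,  46]]
Now row reduce the product.
R2 ← R2 + (13)·R1: [0, 45, 135]
R3 ← R3 − (8)·R1: [0, -30, -90]
R3 ← R3 + (2/3)·R2: [0, 0, 0]
2 nonzero rows, so rank(PM) = 2.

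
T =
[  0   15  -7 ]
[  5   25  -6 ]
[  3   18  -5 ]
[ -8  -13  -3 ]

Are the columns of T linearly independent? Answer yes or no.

no

Row reduce T to echelon form.
Swap R1 ↔ R2
R3 ← R3 − (3/5)·R1: [0, 3, -7/5]
R4 ← R4 + (8/5)·R1: [0, 27, -63/5]
R3 ← R3 − (1/5)·R2: [0, 0, 0]
R4 ← R4 − (9/5)·R2: [0, 0, 0]
2 pivots among 3 columns.
Only 2 < 3 pivot columns, so the columns are linearly dependent.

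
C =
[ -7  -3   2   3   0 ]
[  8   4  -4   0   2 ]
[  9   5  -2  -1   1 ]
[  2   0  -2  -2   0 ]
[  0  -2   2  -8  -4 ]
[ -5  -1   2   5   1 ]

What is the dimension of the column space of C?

Row reduce to echelon form.
R2 ← R2 + (8/7)·R1: [0, 4/7, -12/7, 24/7, 2]
R3 ← R3 + (9/7)·R1: [0, 8/7, 4/7, 20/7, 1]
R4 ← R4 + (2/7)·R1: [0, -6/7, -10/7, -8/7, 0]
R6 ← R6 − (5/7)·R1: [0, 8/7, 4/7, 20/7, 1]
R3 ← R3 − (2)·R2: [0, 0, 4, -4, -3]
R4 ← R4 + (3/2)·R2: [0, 0, -4, 4, 3]
R5 ← R5 + (7/2)·R2: [0, 0, -4, 4, 3]
R6 ← R6 − (2)·R2: [0, 0, 4, -4, -3]
R4 ← R4 + R3: [0, 0, 0, 0, 0]
R5 ← R5 + R3: [0, 0, 0, 0, 0]
R6 ← R6 − R3: [0, 0, 0, 0, 0]
Echelon form has 3 nonzero rows, so rank(C) = 3.
The column space has dimension equal to the rank: 3.

3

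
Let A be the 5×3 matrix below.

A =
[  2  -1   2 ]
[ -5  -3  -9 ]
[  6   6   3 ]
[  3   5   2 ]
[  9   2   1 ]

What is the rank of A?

Row reduce to echelon form.
R2 ← R2 + (5/2)·R1: [0, -11/2, -4]
R3 ← R3 − (3)·R1: [0, 9, -3]
R4 ← R4 − (3/2)·R1: [0, 13/2, -1]
R5 ← R5 − (9/2)·R1: [0, 13/2, -8]
R3 ← R3 + (18/11)·R2: [0, 0, -105/11]
R4 ← R4 + (13/11)·R2: [0, 0, -63/11]
R5 ← R5 + (13/11)·R2: [0, 0, -140/11]
R4 ← R4 − (3/5)·R3: [0, 0, 0]
R5 ← R5 − (4/3)·R3: [0, 0, 0]
Echelon form has 3 nonzero rows, so rank(A) = 3.

3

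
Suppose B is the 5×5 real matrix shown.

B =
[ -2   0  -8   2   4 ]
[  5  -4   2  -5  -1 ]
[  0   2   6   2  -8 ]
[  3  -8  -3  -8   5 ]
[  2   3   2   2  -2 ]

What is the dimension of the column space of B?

Row reduce to echelon form.
R2 ← R2 + (5/2)·R1: [0, -4, -18, 0, 9]
R4 ← R4 + (3/2)·R1: [0, -8, -15, -5, 11]
R5 ← R5 + R1: [0, 3, -6, 4, 2]
R3 ← R3 + (1/2)·R2: [0, 0, -3, 2, -7/2]
R4 ← R4 − (2)·R2: [0, 0, 21, -5, -7]
R5 ← R5 + (3/4)·R2: [0, 0, -39/2, 4, 35/4]
R4 ← R4 + (7)·R3: [0, 0, 0, 9, -63/2]
R5 ← R5 − (13/2)·R3: [0, 0, 0, -9, 63/2]
R5 ← R5 + R4: [0, 0, 0, 0, 0]
Echelon form has 4 nonzero rows, so rank(B) = 4.
The column space has dimension equal to the rank: 4.

4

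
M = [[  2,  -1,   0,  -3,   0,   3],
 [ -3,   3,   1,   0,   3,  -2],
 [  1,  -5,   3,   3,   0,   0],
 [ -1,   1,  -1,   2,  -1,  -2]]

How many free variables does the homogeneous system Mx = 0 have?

3

Row reduce to echelon form.
R2 ← R2 + (3/2)·R1: [0, 3/2, 1, -9/2, 3, 5/2]
R3 ← R3 − (1/2)·R1: [0, -9/2, 3, 9/2, 0, -3/2]
R4 ← R4 + (1/2)·R1: [0, 1/2, -1, 1/2, -1, -1/2]
R3 ← R3 + (3)·R2: [0, 0, 6, -9, 9, 6]
R4 ← R4 − (1/3)·R2: [0, 0, -4/3, 2, -2, -4/3]
R4 ← R4 + (2/9)·R3: [0, 0, 0, 0, 0, 0]
3 nonzero rows, so rank(M) = 3.
M has 6 columns; by rank–nullity, nullity = 6 − 3 = 3.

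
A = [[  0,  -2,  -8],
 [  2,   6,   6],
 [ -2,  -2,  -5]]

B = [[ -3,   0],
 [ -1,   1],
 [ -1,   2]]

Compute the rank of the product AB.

2

First compute AB:
[[ 10, -18],
 [-18,  18],
 [ 13, -12]]
Now row reduce the product.
R2 ← R2 + (9/5)·R1: [0, -72/5]
R3 ← R3 − (13/10)·R1: [0, 57/5]
R3 ← R3 + (19/24)·R2: [0, 0]
2 nonzero rows, so rank(AB) = 2.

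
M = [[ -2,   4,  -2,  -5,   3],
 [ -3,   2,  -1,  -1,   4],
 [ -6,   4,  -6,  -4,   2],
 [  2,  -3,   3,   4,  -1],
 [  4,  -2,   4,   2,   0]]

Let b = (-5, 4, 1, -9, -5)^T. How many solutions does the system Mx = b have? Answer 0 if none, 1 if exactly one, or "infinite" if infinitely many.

0

Row reduce the augmented matrix [M | b].
R2 ← R2 − (3/2)·R1: [0, -4, 2, 13/2, -1/2, 23/2]
R3 ← R3 − (3)·R1: [0, -8, 0, 11, -7, 16]
R4 ← R4 + R1: [0, 1, 1, -1, 2, -14]
R5 ← R5 + (2)·R1: [0, 6, 0, -8, 6, -15]
R3 ← R3 − (2)·R2: [0, 0, -4, -2, -6, -7]
R4 ← R4 + (1/4)·R2: [0, 0, 3/2, 5/8, 15/8, -89/8]
R5 ← R5 + (3/2)·R2: [0, 0, 3, 7/4, 21/4, 9/4]
R4 ← R4 + (3/8)·R3: [0, 0, 0, -1/8, -3/8, -55/4]
R5 ← R5 + (3/4)·R3: [0, 0, 0, 1/4, 3/4, -3]
R5 ← R5 + (2)·R4: [0, 0, 0, 0, 0, -61/2]
The echelon form has 5 nonzero rows; the last pivot sits in the augmented column, so rank(M) = 4 but rank([M|b]) = 5.
Since the ranks differ, the system is inconsistent.
It has no solutions.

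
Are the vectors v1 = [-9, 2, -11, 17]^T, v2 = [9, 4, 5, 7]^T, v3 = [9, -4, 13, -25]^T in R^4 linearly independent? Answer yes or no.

no

Form the matrix with these vectors as rows and row reduce.
R2 ← R2 + R1: [0, 6, -6, 24]
R3 ← R3 + R1: [0, -2, 2, -8]
R3 ← R3 + (1/3)·R2: [0, 0, 0, 0]
2 nonzero rows, so the 3 vectors span a space of dimension 2.
Since 2 < 3, the vectors are linearly dependent.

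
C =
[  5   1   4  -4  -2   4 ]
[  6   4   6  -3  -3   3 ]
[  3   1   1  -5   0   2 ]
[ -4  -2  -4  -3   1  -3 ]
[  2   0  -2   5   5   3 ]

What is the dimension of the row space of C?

4

Row reduce to echelon form.
R2 ← R2 − (6/5)·R1: [0, 14/5, 6/5, 9/5, -3/5, -9/5]
R3 ← R3 − (3/5)·R1: [0, 2/5, -7/5, -13/5, 6/5, -2/5]
R4 ← R4 + (4/5)·R1: [0, -6/5, -4/5, -31/5, -3/5, 1/5]
R5 ← R5 − (2/5)·R1: [0, -2/5, -18/5, 33/5, 29/5, 7/5]
R3 ← R3 − (1/7)·R2: [0, 0, -11/7, -20/7, 9/7, -1/7]
R4 ← R4 + (3/7)·R2: [0, 0, -2/7, -38/7, -6/7, -4/7]
R5 ← R5 + (1/7)·R2: [0, 0, -24/7, 48/7, 40/7, 8/7]
R4 ← R4 − (2/11)·R3: [0, 0, 0, -54/11, -12/11, -6/11]
R5 ← R5 − (24/11)·R3: [0, 0, 0, 144/11, 32/11, 16/11]
R5 ← R5 + (8/3)·R4: [0, 0, 0, 0, 0, 0]
Echelon form has 4 nonzero rows, so rank(C) = 4.
The row space has dimension equal to the rank: 4.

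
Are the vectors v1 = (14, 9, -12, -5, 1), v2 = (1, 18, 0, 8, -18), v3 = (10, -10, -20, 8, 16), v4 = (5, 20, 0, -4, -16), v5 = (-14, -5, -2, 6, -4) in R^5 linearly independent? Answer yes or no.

Form the matrix with these vectors as rows and row reduce.
R2 ← R2 − (1/14)·R1: [0, 243/14, 6/7, 117/14, -253/14]
R3 ← R3 − (5/7)·R1: [0, -115/7, -80/7, 81/7, 107/7]
R4 ← R4 − (5/14)·R1: [0, 235/14, 30/7, -31/14, -229/14]
R5 ← R5 + R1: [0, 4, -14, 1, -3]
R3 ← R3 + (230/243)·R2: [0, 0, -860/81, 526/27, -442/243]
R4 ← R4 − (235/243)·R2: [0, 0, 280/81, -278/27, 272/243]
R5 ← R5 − (56/243)·R2: [0, 0, -1150/81, -25/27, 283/243]
R4 ← R4 + (14/43)·R3: [0, 0, 0, -170/43, 68/129]
R5 ← R5 − (115/86)·R3: [0, 0, 0, -1160/43, 464/129]
R5 ← R5 − (116/17)·R4: [0, 0, 0, 0, 0]
4 nonzero rows, so the 5 vectors span a space of dimension 4.
Since 4 < 5, the vectors are linearly dependent.

no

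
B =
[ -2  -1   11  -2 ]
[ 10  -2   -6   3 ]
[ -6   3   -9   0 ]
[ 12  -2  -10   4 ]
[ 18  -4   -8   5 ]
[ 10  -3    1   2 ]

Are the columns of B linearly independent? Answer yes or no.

no

Row reduce B to echelon form.
R2 ← R2 + (5)·R1: [0, -7, 49, -7]
R3 ← R3 − (3)·R1: [0, 6, -42, 6]
R4 ← R4 + (6)·R1: [0, -8, 56, -8]
R5 ← R5 + (9)·R1: [0, -13, 91, -13]
R6 ← R6 + (5)·R1: [0, -8, 56, -8]
R3 ← R3 + (6/7)·R2: [0, 0, 0, 0]
R4 ← R4 − (8/7)·R2: [0, 0, 0, 0]
R5 ← R5 − (13/7)·R2: [0, 0, 0, 0]
R6 ← R6 − (8/7)·R2: [0, 0, 0, 0]
2 pivots among 4 columns.
Only 2 < 4 pivot columns, so the columns are linearly dependent.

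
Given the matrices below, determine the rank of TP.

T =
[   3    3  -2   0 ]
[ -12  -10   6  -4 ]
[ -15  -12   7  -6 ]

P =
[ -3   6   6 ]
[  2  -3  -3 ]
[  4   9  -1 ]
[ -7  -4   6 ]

2

First compute TP:
[[-11,  -9,  11],
 [ 68,  28, -72],
 [ 91,  33, -97]]
Now row reduce the product.
R2 ← R2 + (68/11)·R1: [0, -304/11, -4]
R3 ← R3 + (91/11)·R1: [0, -456/11, -6]
R3 ← R3 − (3/2)·R2: [0, 0, 0]
2 nonzero rows, so rank(TP) = 2.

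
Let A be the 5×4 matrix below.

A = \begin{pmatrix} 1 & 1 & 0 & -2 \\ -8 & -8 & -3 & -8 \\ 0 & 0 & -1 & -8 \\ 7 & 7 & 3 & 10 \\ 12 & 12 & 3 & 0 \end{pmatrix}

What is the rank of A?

Row reduce to echelon form.
R2 ← R2 + (8)·R1: [0, 0, -3, -24]
R4 ← R4 − (7)·R1: [0, 0, 3, 24]
R5 ← R5 − (12)·R1: [0, 0, 3, 24]
R3 ← R3 − (1/3)·R2: [0, 0, 0, 0]
R4 ← R4 + R2: [0, 0, 0, 0]
R5 ← R5 + R2: [0, 0, 0, 0]
Echelon form has 2 nonzero rows, so rank(A) = 2.

2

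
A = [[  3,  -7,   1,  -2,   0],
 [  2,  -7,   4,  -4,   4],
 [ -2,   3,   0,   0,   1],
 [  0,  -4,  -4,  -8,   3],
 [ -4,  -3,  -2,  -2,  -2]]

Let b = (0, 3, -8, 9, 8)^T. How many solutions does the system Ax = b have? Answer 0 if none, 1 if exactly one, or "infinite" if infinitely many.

Row reduce the augmented matrix [A | b].
R2 ← R2 − (2/3)·R1: [0, -7/3, 10/3, -8/3, 4, 3]
R3 ← R3 + (2/3)·R1: [0, -5/3, 2/3, -4/3, 1, -8]
R5 ← R5 + (4/3)·R1: [0, -37/3, -2/3, -14/3, -2, 8]
R3 ← R3 − (5/7)·R2: [0, 0, -12/7, 4/7, -13/7, -71/7]
R4 ← R4 − (12/7)·R2: [0, 0, -68/7, -24/7, -27/7, 27/7]
R5 ← R5 − (37/7)·R2: [0, 0, -128/7, 66/7, -162/7, -55/7]
R4 ← R4 − (17/3)·R3: [0, 0, 0, -20/3, 20/3, 184/3]
R5 ← R5 − (32/3)·R3: [0, 0, 0, 10/3, -10/3, 301/3]
R5 ← R5 + (1/2)·R4: [0, 0, 0, 0, 0, 131]
The echelon form has 5 nonzero rows; the last pivot sits in the augmented column, so rank(A) = 4 but rank([A|b]) = 5.
Since the ranks differ, the system is inconsistent.
It has no solutions.

0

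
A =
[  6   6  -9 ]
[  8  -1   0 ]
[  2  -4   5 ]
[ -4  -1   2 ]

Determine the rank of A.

2

Row reduce to echelon form.
R2 ← R2 − (4/3)·R1: [0, -9, 12]
R3 ← R3 − (1/3)·R1: [0, -6, 8]
R4 ← R4 + (2/3)·R1: [0, 3, -4]
R3 ← R3 − (2/3)·R2: [0, 0, 0]
R4 ← R4 + (1/3)·R2: [0, 0, 0]
Echelon form has 2 nonzero rows, so rank(A) = 2.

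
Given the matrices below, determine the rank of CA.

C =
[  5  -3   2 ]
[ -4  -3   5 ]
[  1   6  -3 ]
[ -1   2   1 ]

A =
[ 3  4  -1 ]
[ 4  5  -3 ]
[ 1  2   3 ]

First compute CA:
[[  5,   9,  10],
 [-19, -21,  28],
 [ 24,  28, -28],
 [  6,   8,  -2]]
Now row reduce the product.
R2 ← R2 + (19/5)·R1: [0, 66/5, 66]
R3 ← R3 − (24/5)·R1: [0, -76/5, -76]
R4 ← R4 − (6/5)·R1: [0, -14/5, -14]
R3 ← R3 + (38/33)·R2: [0, 0, 0]
R4 ← R4 + (7/33)·R2: [0, 0, 0]
2 nonzero rows, so rank(CA) = 2.

2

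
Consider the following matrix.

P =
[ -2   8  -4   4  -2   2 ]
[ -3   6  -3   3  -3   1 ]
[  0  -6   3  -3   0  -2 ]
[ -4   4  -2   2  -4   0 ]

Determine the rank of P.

2

Row reduce to echelon form.
R2 ← R2 − (3/2)·R1: [0, -6, 3, -3, 0, -2]
R4 ← R4 − (2)·R1: [0, -12, 6, -6, 0, -4]
R3 ← R3 − R2: [0, 0, 0, 0, 0, 0]
R4 ← R4 − (2)·R2: [0, 0, 0, 0, 0, 0]
Echelon form has 2 nonzero rows, so rank(P) = 2.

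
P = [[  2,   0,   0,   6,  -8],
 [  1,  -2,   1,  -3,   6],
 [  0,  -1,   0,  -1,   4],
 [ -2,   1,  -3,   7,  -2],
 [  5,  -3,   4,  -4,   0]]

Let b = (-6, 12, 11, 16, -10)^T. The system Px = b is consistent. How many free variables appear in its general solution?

Row reduce the augmented matrix [P | b].
R2 ← R2 − (1/2)·R1: [0, -2, 1, -6, 10, 15]
R4 ← R4 + R1: [0, 1, -3, 13, -10, 10]
R5 ← R5 − (5/2)·R1: [0, -3, 4, -19, 20, 5]
R3 ← R3 − (1/2)·R2: [0, 0, -1/2, 2, -1, 7/2]
R4 ← R4 + (1/2)·R2: [0, 0, -5/2, 10, -5, 35/2]
R5 ← R5 − (3/2)·R2: [0, 0, 5/2, -10, 5, -35/2]
R4 ← R4 − (5)·R3: [0, 0, 0, 0, 0, 0]
R5 ← R5 + (5)·R3: [0, 0, 0, 0, 0, 0]
The echelon form has 3 nonzero rows, and every pivot lies in the first 5 columns, so rank(P) = rank([P|b]) = 3.
The system is consistent.
Free variables = (unknowns) − (rank) = 5 − 3 = 2.

2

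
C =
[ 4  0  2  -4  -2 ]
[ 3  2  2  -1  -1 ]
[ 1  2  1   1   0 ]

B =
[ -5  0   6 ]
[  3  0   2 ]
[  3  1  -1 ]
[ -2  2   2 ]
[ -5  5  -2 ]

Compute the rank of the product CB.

First compute CB:
[[  4, -16,  18],
 [  4,  -5,  20],
 [  2,   3,  11]]
Now row reduce the product.
R2 ← R2 − R1: [0, 11, 2]
R3 ← R3 − (1/2)·R1: [0, 11, 2]
R3 ← R3 − R2: [0, 0, 0]
2 nonzero rows, so rank(CB) = 2.

2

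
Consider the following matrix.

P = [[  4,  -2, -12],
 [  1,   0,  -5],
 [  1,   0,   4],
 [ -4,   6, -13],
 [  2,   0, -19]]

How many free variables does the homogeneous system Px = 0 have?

Row reduce to echelon form.
R2 ← R2 − (1/4)·R1: [0, 1/2, -2]
R3 ← R3 − (1/4)·R1: [0, 1/2, 7]
R4 ← R4 + R1: [0, 4, -25]
R5 ← R5 − (1/2)·R1: [0, 1, -13]
R3 ← R3 − R2: [0, 0, 9]
R4 ← R4 − (8)·R2: [0, 0, -9]
R5 ← R5 − (2)·R2: [0, 0, -9]
R4 ← R4 + R3: [0, 0, 0]
R5 ← R5 + R3: [0, 0, 0]
3 nonzero rows, so rank(P) = 3.
P has 3 columns; by rank–nullity, nullity = 3 − 3 = 0.

0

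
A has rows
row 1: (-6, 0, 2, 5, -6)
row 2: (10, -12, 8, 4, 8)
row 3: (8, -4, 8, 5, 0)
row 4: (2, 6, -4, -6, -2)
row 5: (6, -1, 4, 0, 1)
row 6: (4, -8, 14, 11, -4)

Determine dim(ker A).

Row reduce to echelon form.
R2 ← R2 + (5/3)·R1: [0, -12, 34/3, 37/3, -2]
R3 ← R3 + (4/3)·R1: [0, -4, 32/3, 35/3, -8]
R4 ← R4 + (1/3)·R1: [0, 6, -10/3, -13/3, -4]
R5 ← R5 + R1: [0, -1, 6, 5, -5]
R6 ← R6 + (2/3)·R1: [0, -8, 46/3, 43/3, -8]
R3 ← R3 − (1/3)·R2: [0, 0, 62/9, 68/9, -22/3]
R4 ← R4 + (1/2)·R2: [0, 0, 7/3, 11/6, -5]
R5 ← R5 − (1/12)·R2: [0, 0, 91/18, 143/36, -29/6]
R6 ← R6 − (2/3)·R2: [0, 0, 70/9, 55/9, -20/3]
R4 ← R4 − (21/62)·R3: [0, 0, 0, -45/62, -78/31]
R5 ← R5 − (91/124)·R3: [0, 0, 0, -195/124, 17/31]
R6 ← R6 − (35/31)·R3: [0, 0, 0, -75/31, 50/31]
R5 ← R5 − (13/6)·R4: [0, 0, 0, 0, 6]
R6 ← R6 − (10/3)·R4: [0, 0, 0, 0, 10]
R6 ← R6 − (5/3)·R5: [0, 0, 0, 0, 0]
5 nonzero rows, so rank(A) = 5.
A has 5 columns; by rank–nullity, nullity = 5 − 5 = 0.

0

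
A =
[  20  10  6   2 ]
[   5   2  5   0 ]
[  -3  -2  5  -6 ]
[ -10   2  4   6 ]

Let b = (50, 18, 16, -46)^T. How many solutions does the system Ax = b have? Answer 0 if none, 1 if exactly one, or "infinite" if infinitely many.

1

Row reduce the augmented matrix [A | b].
R2 ← R2 − (1/4)·R1: [0, -1/2, 7/2, -1/2, 11/2]
R3 ← R3 + (3/20)·R1: [0, -1/2, 59/10, -57/10, 47/2]
R4 ← R4 + (1/2)·R1: [0, 7, 7, 7, -21]
R3 ← R3 − R2: [0, 0, 12/5, -26/5, 18]
R4 ← R4 + (14)·R2: [0, 0, 56, 0, 56]
R4 ← R4 − (70/3)·R3: [0, 0, 0, 364/3, -364]
The echelon form has 4 nonzero rows, and every pivot lies in the first 4 columns, so rank(A) = rank([A|b]) = 4.
The system is consistent.
rank = 4 = number of unknowns, so the solution is unique.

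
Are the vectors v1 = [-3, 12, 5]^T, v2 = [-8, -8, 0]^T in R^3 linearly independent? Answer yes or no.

Form the matrix with these vectors as rows and row reduce.
R2 ← R2 − (8/3)·R1: [0, -40, -40/3]
2 nonzero rows, so the 2 vectors span a space of dimension 2.
Since 2 = 2, the vectors are linearly independent.

yes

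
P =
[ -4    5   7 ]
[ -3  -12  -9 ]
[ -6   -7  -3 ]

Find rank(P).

3

Row reduce to echelon form.
R2 ← R2 − (3/4)·R1: [0, -63/4, -57/4]
R3 ← R3 − (3/2)·R1: [0, -29/2, -27/2]
R3 ← R3 − (58/63)·R2: [0, 0, -8/21]
Echelon form has 3 nonzero rows, so rank(P) = 3.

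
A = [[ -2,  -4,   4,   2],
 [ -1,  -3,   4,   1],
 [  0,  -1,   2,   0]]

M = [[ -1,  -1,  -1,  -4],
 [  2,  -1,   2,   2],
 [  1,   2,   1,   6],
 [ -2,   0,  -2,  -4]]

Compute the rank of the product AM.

First compute AM:
[[ -6,  14,  -6,  16],
 [ -3,  12,  -3,  18],
 [  0,   5,   0,  10]]
Now row reduce the product.
R2 ← R2 − (1/2)·R1: [0, 5, 0, 10]
R3 ← R3 − R2: [0, 0, 0, 0]
2 nonzero rows, so rank(AM) = 2.

2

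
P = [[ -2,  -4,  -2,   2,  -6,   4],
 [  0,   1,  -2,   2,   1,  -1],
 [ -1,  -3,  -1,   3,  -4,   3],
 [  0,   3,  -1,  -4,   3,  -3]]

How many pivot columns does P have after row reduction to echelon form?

Row reduce to echelon form.
R3 ← R3 − (1/2)·R1: [0, -1, 0, 2, -1, 1]
R3 ← R3 + R2: [0, 0, -2, 4, 0, 0]
R4 ← R4 − (3)·R2: [0, 0, 5, -10, 0, 0]
R4 ← R4 + (5/2)·R3: [0, 0, 0, 0, 0, 0]
Echelon form has 3 nonzero rows, so rank(P) = 3.
Each nonzero row contributes one pivot column: 3 pivot columns.

3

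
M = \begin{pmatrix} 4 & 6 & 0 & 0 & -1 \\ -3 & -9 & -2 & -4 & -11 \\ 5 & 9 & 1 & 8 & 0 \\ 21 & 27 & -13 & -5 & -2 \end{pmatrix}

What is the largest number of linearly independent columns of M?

Row reduce to echelon form.
R2 ← R2 + (3/4)·R1: [0, -9/2, -2, -4, -47/4]
R3 ← R3 − (5/4)·R1: [0, 3/2, 1, 8, 5/4]
R4 ← R4 − (21/4)·R1: [0, -9/2, -13, -5, 13/4]
R3 ← R3 + (1/3)·R2: [0, 0, 1/3, 20/3, -8/3]
R4 ← R4 − R2: [0, 0, -11, -1, 15]
R4 ← R4 + (33)·R3: [0, 0, 0, 219, -73]
Echelon form has 4 nonzero rows, so rank(M) = 4.
The rank gives the maximum number of linearly independent columns: 4.

4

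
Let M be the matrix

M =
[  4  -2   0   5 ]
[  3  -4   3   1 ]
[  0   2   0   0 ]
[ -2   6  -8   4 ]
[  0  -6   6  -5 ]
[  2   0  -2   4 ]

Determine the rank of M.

Row reduce to echelon form.
R2 ← R2 − (3/4)·R1: [0, -5/2, 3, -11/4]
R4 ← R4 + (1/2)·R1: [0, 5, -8, 13/2]
R6 ← R6 − (1/2)·R1: [0, 1, -2, 3/2]
R3 ← R3 + (4/5)·R2: [0, 0, 12/5, -11/5]
R4 ← R4 + (2)·R2: [0, 0, -2, 1]
R5 ← R5 − (12/5)·R2: [0, 0, -6/5, 8/5]
R6 ← R6 + (2/5)·R2: [0, 0, -4/5, 2/5]
R4 ← R4 + (5/6)·R3: [0, 0, 0, -5/6]
R5 ← R5 + (1/2)·R3: [0, 0, 0, 1/2]
R6 ← R6 + (1/3)·R3: [0, 0, 0, -1/3]
R5 ← R5 + (3/5)·R4: [0, 0, 0, 0]
R6 ← R6 − (2/5)·R4: [0, 0, 0, 0]
Echelon form has 4 nonzero rows, so rank(M) = 4.

4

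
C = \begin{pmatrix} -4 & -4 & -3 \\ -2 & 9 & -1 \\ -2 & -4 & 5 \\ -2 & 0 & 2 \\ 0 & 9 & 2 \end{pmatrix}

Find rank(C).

3

Row reduce to echelon form.
R2 ← R2 − (1/2)·R1: [0, 11, 1/2]
R3 ← R3 − (1/2)·R1: [0, -2, 13/2]
R4 ← R4 − (1/2)·R1: [0, 2, 7/2]
R3 ← R3 + (2/11)·R2: [0, 0, 145/22]
R4 ← R4 − (2/11)·R2: [0, 0, 75/22]
R5 ← R5 − (9/11)·R2: [0, 0, 35/22]
R4 ← R4 − (15/29)·R3: [0, 0, 0]
R5 ← R5 − (7/29)·R3: [0, 0, 0]
Echelon form has 3 nonzero rows, so rank(C) = 3.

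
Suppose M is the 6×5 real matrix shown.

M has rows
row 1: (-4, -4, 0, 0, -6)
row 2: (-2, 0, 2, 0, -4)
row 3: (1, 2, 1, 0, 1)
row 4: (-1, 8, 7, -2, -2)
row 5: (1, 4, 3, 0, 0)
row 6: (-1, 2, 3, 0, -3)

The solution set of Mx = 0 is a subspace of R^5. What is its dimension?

Row reduce to echelon form.
R2 ← R2 − (1/2)·R1: [0, 2, 2, 0, -1]
R3 ← R3 + (1/4)·R1: [0, 1, 1, 0, -1/2]
R4 ← R4 − (1/4)·R1: [0, 9, 7, -2, -1/2]
R5 ← R5 + (1/4)·R1: [0, 3, 3, 0, -3/2]
R6 ← R6 − (1/4)·R1: [0, 3, 3, 0, -3/2]
R3 ← R3 − (1/2)·R2: [0, 0, 0, 0, 0]
R4 ← R4 − (9/2)·R2: [0, 0, -2, -2, 4]
R5 ← R5 − (3/2)·R2: [0, 0, 0, 0, 0]
R6 ← R6 − (3/2)·R2: [0, 0, 0, 0, 0]
Swap R3 ↔ R4
3 nonzero rows, so rank(M) = 3.
M has 5 columns; by rank–nullity, nullity = 5 − 3 = 2.

2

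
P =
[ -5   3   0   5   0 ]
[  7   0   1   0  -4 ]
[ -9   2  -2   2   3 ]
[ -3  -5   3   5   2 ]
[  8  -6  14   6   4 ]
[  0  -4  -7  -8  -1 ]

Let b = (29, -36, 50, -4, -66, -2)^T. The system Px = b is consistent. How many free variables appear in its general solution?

1

Row reduce the augmented matrix [P | b].
R2 ← R2 + (7/5)·R1: [0, 21/5, 1, 7, -4, 23/5]
R3 ← R3 − (9/5)·R1: [0, -17/5, -2, -7, 3, -11/5]
R4 ← R4 − (3/5)·R1: [0, -34/5, 3, 2, 2, -107/5]
R5 ← R5 + (8/5)·R1: [0, -6/5, 14, 14, 4, -98/5]
R3 ← R3 + (17/21)·R2: [0, 0, -25/21, -4/3, -5/21, 32/21]
R4 ← R4 + (34/21)·R2: [0, 0, 97/21, 40/3, -94/21, -293/21]
R5 ← R5 + (2/7)·R2: [0, 0, 100/7, 16, 20/7, -128/7]
R6 ← R6 + (20/21)·R2: [0, 0, -127/21, -4/3, -101/21, 50/21]
R4 ← R4 + (97/25)·R3: [0, 0, 0, 204/25, -27/5, -201/25]
R5 ← R5 + (12)·R3: [0, 0, 0, 0, 0, 0]
R6 ← R6 − (127/25)·R3: [0, 0, 0, 136/25, -18/5, -134/25]
R6 ← R6 − (2/3)·R4: [0, 0, 0, 0, 0, 0]
The echelon form has 4 nonzero rows, and every pivot lies in the first 5 columns, so rank(P) = rank([P|b]) = 4.
The system is consistent.
Free variables = (unknowns) − (rank) = 5 − 4 = 1.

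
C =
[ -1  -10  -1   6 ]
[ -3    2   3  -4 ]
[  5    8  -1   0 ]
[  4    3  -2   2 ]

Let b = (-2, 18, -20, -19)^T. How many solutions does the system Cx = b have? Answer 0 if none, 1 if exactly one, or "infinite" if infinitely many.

infinite

Row reduce the augmented matrix [C | b].
R2 ← R2 − (3)·R1: [0, 32, 6, -22, 24]
R3 ← R3 + (5)·R1: [0, -42, -6, 30, -30]
R4 ← R4 + (4)·R1: [0, -37, -6, 26, -27]
R3 ← R3 + (21/16)·R2: [0, 0, 15/8, 9/8, 3/2]
R4 ← R4 + (37/32)·R2: [0, 0, 15/16, 9/16, 3/4]
R4 ← R4 − (1/2)·R3: [0, 0, 0, 0, 0]
The echelon form has 3 nonzero rows, and every pivot lies in the first 4 columns, so rank(C) = rank([C|b]) = 3.
The system is consistent.
rank = 3 < 4 unknowns, so there are infinitely many solutions.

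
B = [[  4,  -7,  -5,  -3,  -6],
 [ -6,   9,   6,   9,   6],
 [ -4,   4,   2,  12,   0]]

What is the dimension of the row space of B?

Row reduce to echelon form.
R2 ← R2 + (3/2)·R1: [0, -3/2, -3/2, 9/2, -3]
R3 ← R3 + R1: [0, -3, -3, 9, -6]
R3 ← R3 − (2)·R2: [0, 0, 0, 0, 0]
Echelon form has 2 nonzero rows, so rank(B) = 2.
The row space has dimension equal to the rank: 2.

2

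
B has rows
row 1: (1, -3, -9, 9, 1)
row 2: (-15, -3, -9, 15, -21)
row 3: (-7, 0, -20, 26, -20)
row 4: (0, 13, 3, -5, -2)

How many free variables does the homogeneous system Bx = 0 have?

1

Row reduce to echelon form.
R2 ← R2 + (15)·R1: [0, -48, -144, 150, -6]
R3 ← R3 + (7)·R1: [0, -21, -83, 89, -13]
R3 ← R3 − (7/16)·R2: [0, 0, -20, 187/8, -83/8]
R4 ← R4 + (13/48)·R2: [0, 0, -36, 285/8, -29/8]
R4 ← R4 − (9/5)·R3: [0, 0, 0, -129/20, 301/20]
4 nonzero rows, so rank(B) = 4.
B has 5 columns; by rank–nullity, nullity = 5 − 4 = 1.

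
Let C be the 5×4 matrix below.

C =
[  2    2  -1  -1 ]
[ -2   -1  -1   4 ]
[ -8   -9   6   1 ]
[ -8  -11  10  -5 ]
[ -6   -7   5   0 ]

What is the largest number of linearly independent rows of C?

2

Row reduce to echelon form.
R2 ← R2 + R1: [0, 1, -2, 3]
R3 ← R3 + (4)·R1: [0, -1, 2, -3]
R4 ← R4 + (4)·R1: [0, -3, 6, -9]
R5 ← R5 + (3)·R1: [0, -1, 2, -3]
R3 ← R3 + R2: [0, 0, 0, 0]
R4 ← R4 + (3)·R2: [0, 0, 0, 0]
R5 ← R5 + R2: [0, 0, 0, 0]
Echelon form has 2 nonzero rows, so rank(C) = 2.
The rank gives the maximum number of linearly independent rows: 2.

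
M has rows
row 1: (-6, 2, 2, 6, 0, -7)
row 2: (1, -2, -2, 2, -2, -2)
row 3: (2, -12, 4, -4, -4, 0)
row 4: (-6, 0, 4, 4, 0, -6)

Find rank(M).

Row reduce to echelon form.
R2 ← R2 + (1/6)·R1: [0, -5/3, -5/3, 3, -2, -19/6]
R3 ← R3 + (1/3)·R1: [0, -34/3, 14/3, -2, -4, -7/3]
R4 ← R4 − R1: [0, -2, 2, -2, 0, 1]
R3 ← R3 − (34/5)·R2: [0, 0, 16, -112/5, 48/5, 96/5]
R4 ← R4 − (6/5)·R2: [0, 0, 4, -28/5, 12/5, 24/5]
R4 ← R4 − (1/4)·R3: [0, 0, 0, 0, 0, 0]
Echelon form has 3 nonzero rows, so rank(M) = 3.

3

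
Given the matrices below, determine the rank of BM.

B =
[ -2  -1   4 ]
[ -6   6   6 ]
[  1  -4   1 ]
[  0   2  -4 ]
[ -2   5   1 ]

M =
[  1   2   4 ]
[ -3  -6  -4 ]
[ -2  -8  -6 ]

3

First compute BM:
[[ -7, -30, -28],
 [-36, -96, -84],
 [ 11,  18,  14],
 [  2,  20,  16],
 [-19, -42, -34]]
Now row reduce the product.
R2 ← R2 − (36/7)·R1: [0, 408/7, 60]
R3 ← R3 + (11/7)·R1: [0, -204/7, -30]
R4 ← R4 + (2/7)·R1: [0, 80/7, 8]
R5 ← R5 − (19/7)·R1: [0, 276/7, 42]
R3 ← R3 + (1/2)·R2: [0, 0, 0]
R4 ← R4 − (10/51)·R2: [0, 0, -64/17]
R5 ← R5 − (23/34)·R2: [0, 0, 24/17]
Swap R3 ↔ R4
R5 ← R5 + (3/8)·R3: [0, 0, 0]
3 nonzero rows, so rank(BM) = 3.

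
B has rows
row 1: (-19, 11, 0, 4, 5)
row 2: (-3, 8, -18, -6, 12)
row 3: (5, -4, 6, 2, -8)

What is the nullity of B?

Row reduce to echelon form.
R2 ← R2 − (3/19)·R1: [0, 119/19, -18, -126/19, 213/19]
R3 ← R3 + (5/19)·R1: [0, -21/19, 6, 58/19, -127/19]
R3 ← R3 + (3/17)·R2: [0, 0, 48/17, 32/17, -80/17]
3 nonzero rows, so rank(B) = 3.
B has 5 columns; by rank–nullity, nullity = 5 − 3 = 2.

2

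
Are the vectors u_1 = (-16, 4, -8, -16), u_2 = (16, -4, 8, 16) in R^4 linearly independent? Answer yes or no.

no

Form the matrix with these vectors as rows and row reduce.
R2 ← R2 + R1: [0, 0, 0, 0]
1 nonzero row, so the 2 vectors span a space of dimension 1.
Since 1 < 2, the vectors are linearly dependent.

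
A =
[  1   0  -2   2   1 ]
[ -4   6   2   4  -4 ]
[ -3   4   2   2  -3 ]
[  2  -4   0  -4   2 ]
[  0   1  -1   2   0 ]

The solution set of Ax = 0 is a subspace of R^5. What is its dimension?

Row reduce to echelon form.
R2 ← R2 + (4)·R1: [0, 6, -6, 12, 0]
R3 ← R3 + (3)·R1: [0, 4, -4, 8, 0]
R4 ← R4 − (2)·R1: [0, -4, 4, -8, 0]
R3 ← R3 − (2/3)·R2: [0, 0, 0, 0, 0]
R4 ← R4 + (2/3)·R2: [0, 0, 0, 0, 0]
R5 ← R5 − (1/6)·R2: [0, 0, 0, 0, 0]
2 nonzero rows, so rank(A) = 2.
A has 5 columns; by rank–nullity, nullity = 5 − 2 = 3.

3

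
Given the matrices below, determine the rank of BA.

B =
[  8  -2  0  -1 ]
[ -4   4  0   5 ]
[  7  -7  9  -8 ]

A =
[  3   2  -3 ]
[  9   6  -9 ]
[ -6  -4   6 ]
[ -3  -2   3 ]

First compute BA:
[[  9,   6,  -9],
 [  9,   6,  -9],
 [-72, -48,  72]]
Now row reduce the product.
R2 ← R2 − R1: [0, 0, 0]
R3 ← R3 + (8)·R1: [0, 0, 0]
1 nonzero row, so rank(BA) = 1.

1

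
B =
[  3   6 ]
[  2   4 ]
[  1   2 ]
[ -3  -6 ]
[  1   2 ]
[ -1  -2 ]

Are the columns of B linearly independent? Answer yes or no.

no

Row reduce B to echelon form.
R2 ← R2 − (2/3)·R1: [0, 0]
R3 ← R3 − (1/3)·R1: [0, 0]
R4 ← R4 + R1: [0, 0]
R5 ← R5 − (1/3)·R1: [0, 0]
R6 ← R6 + (1/3)·R1: [0, 0]
1 pivot among 2 columns.
Only 1 < 2 pivot columns, so the columns are linearly dependent.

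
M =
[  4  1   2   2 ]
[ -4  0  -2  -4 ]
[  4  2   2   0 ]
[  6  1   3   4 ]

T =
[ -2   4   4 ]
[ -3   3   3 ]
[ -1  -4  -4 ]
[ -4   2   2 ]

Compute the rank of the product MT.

2

First compute MT:
[[-21,  15,  15],
 [ 26, -16, -16],
 [-16,  14,  14],
 [-34,  23,  23]]
Now row reduce the product.
R2 ← R2 + (26/21)·R1: [0, 18/7, 18/7]
R3 ← R3 − (16/21)·R1: [0, 18/7, 18/7]
R4 ← R4 − (34/21)·R1: [0, -9/7, -9/7]
R3 ← R3 − R2: [0, 0, 0]
R4 ← R4 + (1/2)·R2: [0, 0, 0]
2 nonzero rows, so rank(MT) = 2.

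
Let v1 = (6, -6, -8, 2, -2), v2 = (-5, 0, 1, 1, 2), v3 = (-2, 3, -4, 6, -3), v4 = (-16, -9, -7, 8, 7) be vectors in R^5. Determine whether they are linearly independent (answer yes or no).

Form the matrix with these vectors as rows and row reduce.
R2 ← R2 + (5/6)·R1: [0, -5, -17/3, 8/3, 1/3]
R3 ← R3 + (1/3)·R1: [0, 1, -20/3, 20/3, -11/3]
R4 ← R4 + (8/3)·R1: [0, -25, -85/3, 40/3, 5/3]
R3 ← R3 + (1/5)·R2: [0, 0, -39/5, 36/5, -18/5]
R4 ← R4 − (5)·R2: [0, 0, 0, 0, 0]
3 nonzero rows, so the 4 vectors span a space of dimension 3.
Since 3 < 4, the vectors are linearly dependent.

no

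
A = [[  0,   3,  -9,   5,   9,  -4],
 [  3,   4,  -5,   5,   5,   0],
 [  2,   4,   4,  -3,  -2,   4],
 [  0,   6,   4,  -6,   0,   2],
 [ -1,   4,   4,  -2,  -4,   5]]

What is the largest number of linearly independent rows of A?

5

Row reduce to echelon form.
Swap R1 ↔ R2
R3 ← R3 − (2/3)·R1: [0, 4/3, 22/3, -19/3, -16/3, 4]
R5 ← R5 + (1/3)·R1: [0, 16/3, 7/3, -1/3, -7/3, 5]
R3 ← R3 − (4/9)·R2: [0, 0, 34/3, -77/9, -28/3, 52/9]
R4 ← R4 − (2)·R2: [0, 0, 22, -16, -18, 10]
R5 ← R5 − (16/9)·R2: [0, 0, 55/3, -83/9, -55/3, 109/9]
R4 ← R4 − (33/17)·R3: [0, 0, 0, 31/51, 2/17, -62/51]
R5 ← R5 − (55/34)·R3: [0, 0, 0, 157/34, -55/17, 47/17]
R5 ← R5 − (471/62)·R4: [0, 0, 0, 0, -128/31, 12]
Echelon form has 5 nonzero rows, so rank(A) = 5.
The rank gives the maximum number of linearly independent rows: 5.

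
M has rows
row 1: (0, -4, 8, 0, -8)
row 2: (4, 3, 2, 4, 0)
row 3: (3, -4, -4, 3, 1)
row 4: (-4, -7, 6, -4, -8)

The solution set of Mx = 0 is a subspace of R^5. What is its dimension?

Row reduce to echelon form.
Swap R1 ↔ R2
R3 ← R3 − (3/4)·R1: [0, -25/4, -11/2, 0, 1]
R4 ← R4 + R1: [0, -4, 8, 0, -8]
R3 ← R3 − (25/16)·R2: [0, 0, -18, 0, 27/2]
R4 ← R4 − R2: [0, 0, 0, 0, 0]
3 nonzero rows, so rank(M) = 3.
M has 5 columns; by rank–nullity, nullity = 5 − 3 = 2.

2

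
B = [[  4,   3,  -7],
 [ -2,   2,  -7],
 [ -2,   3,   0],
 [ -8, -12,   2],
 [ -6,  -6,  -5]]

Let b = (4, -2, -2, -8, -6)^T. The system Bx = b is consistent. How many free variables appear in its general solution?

0

Row reduce the augmented matrix [B | b].
R2 ← R2 + (1/2)·R1: [0, 7/2, -21/2, 0]
R3 ← R3 + (1/2)·R1: [0, 9/2, -7/2, 0]
R4 ← R4 + (2)·R1: [0, -6, -12, 0]
R5 ← R5 + (3/2)·R1: [0, -3/2, -31/2, 0]
R3 ← R3 − (9/7)·R2: [0, 0, 10, 0]
R4 ← R4 + (12/7)·R2: [0, 0, -30, 0]
R5 ← R5 + (3/7)·R2: [0, 0, -20, 0]
R4 ← R4 + (3)·R3: [0, 0, 0, 0]
R5 ← R5 + (2)·R3: [0, 0, 0, 0]
The echelon form has 3 nonzero rows, and every pivot lies in the first 3 columns, so rank(B) = rank([B|b]) = 3.
The system is consistent.
Free variables = (unknowns) − (rank) = 3 − 3 = 0.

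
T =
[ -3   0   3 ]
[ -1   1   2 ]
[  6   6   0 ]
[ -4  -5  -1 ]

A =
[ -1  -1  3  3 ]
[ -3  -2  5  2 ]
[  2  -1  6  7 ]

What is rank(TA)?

2

First compute TA:
[[  9,   0,   9,  12],
 [  2,  -3,  14,  13],
 [-24, -18,  48,  30],
 [ 17,  15, -43, -29]]
Now row reduce the product.
R2 ← R2 − (2/9)·R1: [0, -3, 12, 31/3]
R3 ← R3 + (8/3)·R1: [0, -18, 72, 62]
R4 ← R4 − (17/9)·R1: [0, 15, -60, -155/3]
R3 ← R3 − (6)·R2: [0, 0, 0, 0]
R4 ← R4 + (5)·R2: [0, 0, 0, 0]
2 nonzero rows, so rank(TA) = 2.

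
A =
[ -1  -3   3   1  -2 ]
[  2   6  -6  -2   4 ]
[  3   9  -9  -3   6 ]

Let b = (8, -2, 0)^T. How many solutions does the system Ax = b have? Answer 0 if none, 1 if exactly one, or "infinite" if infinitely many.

Row reduce the augmented matrix [A | b].
R2 ← R2 + (2)·R1: [0, 0, 0, 0, 0, 14]
R3 ← R3 + (3)·R1: [0, 0, 0, 0, 0, 24]
R3 ← R3 − (12/7)·R2: [0, 0, 0, 0, 0, 0]
The echelon form has 2 nonzero rows; the last pivot sits in the augmented column, so rank(A) = 1 but rank([A|b]) = 2.
Since the ranks differ, the system is inconsistent.
It has no solutions.

0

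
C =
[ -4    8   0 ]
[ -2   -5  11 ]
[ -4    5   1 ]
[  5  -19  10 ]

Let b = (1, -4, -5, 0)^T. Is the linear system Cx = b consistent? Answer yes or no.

Row reduce the augmented matrix [C | b].
R2 ← R2 − (1/2)·R1: [0, -9, 11, -9/2]
R3 ← R3 − R1: [0, -3, 1, -6]
R4 ← R4 + (5/4)·R1: [0, -9, 10, 5/4]
R3 ← R3 − (1/3)·R2: [0, 0, -8/3, -9/2]
R4 ← R4 − R2: [0, 0, -1, 23/4]
R4 ← R4 − (3/8)·R3: [0, 0, 0, 119/16]
The echelon form has 4 nonzero rows; the last pivot sits in the augmented column, so rank(C) = 3 but rank([C|b]) = 4.
Since the ranks differ, the system is inconsistent.

no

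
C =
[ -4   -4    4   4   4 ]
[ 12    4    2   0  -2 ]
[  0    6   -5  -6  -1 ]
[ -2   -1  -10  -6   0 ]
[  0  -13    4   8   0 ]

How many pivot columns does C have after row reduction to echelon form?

Row reduce to echelon form.
R2 ← R2 + (3)·R1: [0, -8, 14, 12, 10]
R4 ← R4 − (1/2)·R1: [0, 1, -12, -8, -2]
R3 ← R3 + (3/4)·R2: [0, 0, 11/2, 3, 13/2]
R4 ← R4 + (1/8)·R2: [0, 0, -41/4, -13/2, -3/4]
R5 ← R5 − (13/8)·R2: [0, 0, -75/4, -23/2, -65/4]
R4 ← R4 + (41/22)·R3: [0, 0, 0, -10/11, 125/11]
R5 ← R5 + (75/22)·R3: [0, 0, 0, -14/11, 65/11]
R5 ← R5 − (7/5)·R4: [0, 0, 0, 0, -10]
Echelon form has 5 nonzero rows, so rank(C) = 5.
Each nonzero row contributes one pivot column: 5 pivot columns.

5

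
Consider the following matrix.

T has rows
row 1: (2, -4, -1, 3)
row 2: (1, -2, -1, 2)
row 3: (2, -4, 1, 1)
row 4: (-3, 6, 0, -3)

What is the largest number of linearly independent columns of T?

Row reduce to echelon form.
R2 ← R2 − (1/2)·R1: [0, 0, -1/2, 1/2]
R3 ← R3 − R1: [0, 0, 2, -2]
R4 ← R4 + (3/2)·R1: [0, 0, -3/2, 3/2]
R3 ← R3 + (4)·R2: [0, 0, 0, 0]
R4 ← R4 − (3)·R2: [0, 0, 0, 0]
Echelon form has 2 nonzero rows, so rank(T) = 2.
The rank gives the maximum number of linearly independent columns: 2.

2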